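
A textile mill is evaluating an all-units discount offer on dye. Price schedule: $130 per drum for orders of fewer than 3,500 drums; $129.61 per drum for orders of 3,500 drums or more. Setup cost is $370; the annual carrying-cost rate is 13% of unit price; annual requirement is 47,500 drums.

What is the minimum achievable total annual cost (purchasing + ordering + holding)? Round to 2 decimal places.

$6,190,982.70

H₁ = 13%×$130 = $16.9000;  H₂ = 13%×$129.61 = $16.8493
EOQ₁ = √(2×47,500×370/16.9000) = 1,442.18  (< 3,500, feasible at tier 1)
EOQ₂ = √(2×47,500×370/16.8493) = 1,444.35  (< 3,500 → use Q = 3,500 at tier-2 price)
TC(tier 1 (EOQ₁), Q≈1,442.2) = $6,199,372.83
TC(tier 2, Q≈3,500.0) = $6,190,982.70
Minimum at tier 2: $6,190,982.70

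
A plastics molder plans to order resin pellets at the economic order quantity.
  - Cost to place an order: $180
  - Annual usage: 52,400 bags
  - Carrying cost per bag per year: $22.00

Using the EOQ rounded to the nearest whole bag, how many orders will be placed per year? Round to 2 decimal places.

56.59 orders per year

2DS/H = 2·52,400·180/22 = 857,454.55
EOQ = √857,454.55 ≈ 925.99 → Q = 926
Orders per year = D/Q = 52,400 / 926 = 56.587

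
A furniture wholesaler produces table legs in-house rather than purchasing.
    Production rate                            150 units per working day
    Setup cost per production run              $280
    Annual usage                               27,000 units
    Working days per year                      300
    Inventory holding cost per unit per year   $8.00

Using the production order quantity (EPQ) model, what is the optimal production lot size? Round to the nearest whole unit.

2,174 units

Daily demand d = 27,000/300 = 90.000; p = 150; 1 − d/p = 0.40000
EPQ = √(2DS / (H(1 − d/p)))
    = √(2 × 27,000 × 280 / (8 × 0.40000)) ≈ 2,173.71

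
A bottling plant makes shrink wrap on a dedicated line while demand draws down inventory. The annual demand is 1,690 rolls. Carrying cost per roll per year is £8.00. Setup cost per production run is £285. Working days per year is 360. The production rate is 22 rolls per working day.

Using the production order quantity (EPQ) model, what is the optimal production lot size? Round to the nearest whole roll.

391 rolls

d = 1,690/360 = 4.6944 rolls/day;  effective holding cost H(1 − d/p) = 8·(1 − 4.6944/22) = 6.29293
Q* = √(2DS / H_eff) = √(2·1,690·285 / 6.29293) ≈ 391.25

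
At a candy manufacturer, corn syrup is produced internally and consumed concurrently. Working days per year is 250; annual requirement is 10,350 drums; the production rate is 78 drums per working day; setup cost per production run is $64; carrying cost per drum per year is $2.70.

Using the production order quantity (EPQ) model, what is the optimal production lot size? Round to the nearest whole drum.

Daily demand d = 10,350/250 = 41.400; p = 78; 1 − d/p = 0.46923
EPQ = √(2DS / (H(1 − d/p)))
    = √(2 × 10,350 × 64 / (2.7 × 0.46923)) ≈ 1,022.59

1,023 drums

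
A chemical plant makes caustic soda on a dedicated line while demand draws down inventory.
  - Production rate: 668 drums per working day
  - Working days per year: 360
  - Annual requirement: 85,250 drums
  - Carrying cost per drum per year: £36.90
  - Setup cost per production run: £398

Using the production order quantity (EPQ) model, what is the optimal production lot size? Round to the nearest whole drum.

1,688 drums

Daily demand d = 85,250/360 = 236.806; p = 668; 1 − d/p = 0.64550
EPQ = √(2DS / (H(1 − d/p)))
    = √(2 × 85,250 × 398 / (36.9 × 0.64550)) ≈ 1,687.88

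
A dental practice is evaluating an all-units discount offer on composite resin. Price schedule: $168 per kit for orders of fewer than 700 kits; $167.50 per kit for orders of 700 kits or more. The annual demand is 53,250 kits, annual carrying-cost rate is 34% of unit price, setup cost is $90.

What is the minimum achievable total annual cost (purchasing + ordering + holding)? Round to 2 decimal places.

$8,946,153.93

H₁ = 34%×$168 = $57.1200;  H₂ = 34%×$167.50 = $56.9500
EOQ₁ = √(2×53,250×90/57.1200) = 409.64  (< 700, feasible at tier 1)
EOQ₂ = √(2×53,250×90/56.9500) = 410.25  (< 700 → use Q = 700 at tier-2 price)
TC(tier 1 (EOQ₁), Q≈409.6) = $8,969,398.62
TC(tier 2, Q≈700.0) = $8,946,153.93
Minimum at tier 2: $8,946,153.93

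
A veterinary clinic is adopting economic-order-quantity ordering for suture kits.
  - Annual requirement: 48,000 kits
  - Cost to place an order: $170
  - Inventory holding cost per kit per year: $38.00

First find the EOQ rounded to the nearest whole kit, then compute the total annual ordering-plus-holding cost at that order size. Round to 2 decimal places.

$24,903.02

EOQ = √(2DS/H) = √(2 × 48,000 × 170 / 38)
    = √(429,473.68) ≈ 655.34 → Q = 655 kits
Orders/yr = 48,000/655 = 73.282; ordering cost = 73.282 × $170 = $12,458.02
Average inventory = 655/2 = 327.5; holding cost = 327.5 × $38 = $12,445.00
Total = $12,458.02 + $12,445.00 = $24,903.02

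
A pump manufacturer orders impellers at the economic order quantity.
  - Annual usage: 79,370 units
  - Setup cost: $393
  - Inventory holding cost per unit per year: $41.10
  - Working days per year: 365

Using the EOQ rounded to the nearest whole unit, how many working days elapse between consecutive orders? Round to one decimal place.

5.7 days

2DS/H = 2·79,370·393/41.1 = 1,517,878.83
EOQ = √1,517,878.83 ≈ 1,232.02 → Q = 1,232 units
T = Q/D × 365 days = 1,232/79,370 × 365 = 5.666 days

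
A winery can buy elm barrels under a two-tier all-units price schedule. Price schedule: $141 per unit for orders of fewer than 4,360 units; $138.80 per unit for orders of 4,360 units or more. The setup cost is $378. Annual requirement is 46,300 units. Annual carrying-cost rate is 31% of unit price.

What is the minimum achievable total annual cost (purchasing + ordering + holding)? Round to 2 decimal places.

H₁ = 31%×$141 = $43.7100;  H₂ = 31%×$138.80 = $43.0280
EOQ₁ = √(2×46,300×378/43.7100) = 894.87  (< 4,360, feasible at tier 1)
EOQ₂ = √(2×46,300×378/43.0280) = 901.94  (< 4,360 → use Q = 4,360 at tier-2 price)
TC(tier 1 (EOQ₁), Q≈894.9) = $6,567,414.86
TC(tier 2, Q≈4,360.0) = $6,524,255.12
Minimum at tier 2: $6,524,255.12

$6,524,255.12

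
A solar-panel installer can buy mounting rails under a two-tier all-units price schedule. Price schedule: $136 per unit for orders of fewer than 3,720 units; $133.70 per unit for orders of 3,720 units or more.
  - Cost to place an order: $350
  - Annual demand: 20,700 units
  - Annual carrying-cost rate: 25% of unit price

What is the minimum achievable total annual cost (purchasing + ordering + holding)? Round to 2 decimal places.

$2,831,708.08

H₁ = 25%×$136 = $34.0000;  H₂ = 25%×$133.70 = $33.4250
EOQ₁ = √(2×20,700×350/34.0000) = 652.82  (< 3,720, feasible at tier 1)
EOQ₂ = √(2×20,700×350/33.4250) = 658.41  (< 3,720 → use Q = 3,720 at tier-2 price)
TC(tier 1 (EOQ₁), Q≈652.8) = $2,837,395.95
TC(tier 2, Q≈3,720.0) = $2,831,708.08
Minimum at tier 2: $2,831,708.08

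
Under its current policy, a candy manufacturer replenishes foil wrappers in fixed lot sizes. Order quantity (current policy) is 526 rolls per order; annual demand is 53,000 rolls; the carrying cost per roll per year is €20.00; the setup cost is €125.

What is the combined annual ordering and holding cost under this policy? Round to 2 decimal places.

€17,855.06

Orders/yr = 53,000/526 = 100.760; ordering cost = 100.760 × €125 = €12,595.06
Average inventory = 526/2 = 263; holding cost = 263 × €20 = €5,260.00
Total = €12,595.06 + €5,260.00 = €17,855.06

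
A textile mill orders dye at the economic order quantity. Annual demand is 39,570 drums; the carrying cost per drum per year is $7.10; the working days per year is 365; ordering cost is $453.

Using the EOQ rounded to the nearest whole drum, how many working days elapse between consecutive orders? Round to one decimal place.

20.7 days

Optimal lot size Q* = (2 × 39,570 × $453 / $7.1)^½ ≈ 2,247.08 → Q = 2,247 drums
T = Q/D × 365 days = 2,247/39,570 × 365 = 20.727 days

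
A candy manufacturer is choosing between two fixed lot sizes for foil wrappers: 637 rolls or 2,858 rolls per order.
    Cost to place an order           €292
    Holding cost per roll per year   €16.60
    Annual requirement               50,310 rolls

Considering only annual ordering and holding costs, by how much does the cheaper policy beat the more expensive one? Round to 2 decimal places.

€512.40

Annual cost at Q: ordering D·S/Q plus holding Q·H/2.
TC(637) = (50,310/637)×292 + (637/2)×16.6 = €28,349.14
TC(2,858) = (50,310/2,858)×292 + (2,858/2)×16.6 = €28,861.54
Lots of 637 are cheaper by €512.40.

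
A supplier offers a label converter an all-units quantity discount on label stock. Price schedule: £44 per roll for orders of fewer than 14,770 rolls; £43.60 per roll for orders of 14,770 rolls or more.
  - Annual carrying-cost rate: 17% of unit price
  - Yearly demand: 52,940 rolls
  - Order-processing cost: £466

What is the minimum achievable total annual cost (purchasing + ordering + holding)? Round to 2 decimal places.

£2,348,571.03

H₁ = 17%×£44 = £7.4800;  H₂ = 17%×£43.60 = £7.4120
EOQ₁ = √(2×52,940×466/7.4800) = 2,568.32  (< 14,770, feasible at tier 1)
EOQ₂ = √(2×52,940×466/7.4120) = 2,580.07  (< 14,770 → use Q = 14,770 at tier-2 price)
TC(tier 1 (EOQ₁), Q≈2,568.3) = £2,348,571.03
TC(tier 2, Q≈14,770.0) = £2,364,591.90
Minimum at tier 1 (EOQ₁): £2,348,571.03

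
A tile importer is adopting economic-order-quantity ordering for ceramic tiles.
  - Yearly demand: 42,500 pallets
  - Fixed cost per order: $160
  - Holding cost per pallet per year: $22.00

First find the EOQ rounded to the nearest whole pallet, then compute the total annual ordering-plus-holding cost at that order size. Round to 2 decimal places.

$17,297.40

Q* = √(2·D·S / H) = √(2·42,500·160 / 22) = √618,181.8 ≈ 786.25 → Q = 786 pallets
Ordering: D/Q × S = 42,500/786 × $160 = $8,651.40
Holding:  Q/2 × H = 786/2 × $22 = $8,646.00
Total = $8,651.40 + $8,646.00 = $17,297.40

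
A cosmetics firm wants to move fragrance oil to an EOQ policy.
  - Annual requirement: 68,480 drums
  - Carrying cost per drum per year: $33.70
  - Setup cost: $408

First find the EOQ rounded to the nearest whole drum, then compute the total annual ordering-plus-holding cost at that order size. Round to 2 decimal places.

$43,395.22

2DS/H = 2·68,480·408/33.7 = 1,658,150.74
EOQ = √1,658,150.74 ≈ 1,287.69 → Q = 1,288 drums
Ordering: D/Q × S = 68,480/1,288 × $408 = $21,692.42
Holding:  Q/2 × H = 1,288/2 × $33.7 = $21,702.80
Total = $21,692.42 + $21,702.80 = $43,395.22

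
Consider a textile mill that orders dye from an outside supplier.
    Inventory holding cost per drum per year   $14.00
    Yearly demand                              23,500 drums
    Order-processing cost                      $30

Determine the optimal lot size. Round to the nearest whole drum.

EOQ = √(2DS/H) = √(2 × 23,500 × 30 / 14)
    = √(100,714.29) ≈ 317.36

317 drums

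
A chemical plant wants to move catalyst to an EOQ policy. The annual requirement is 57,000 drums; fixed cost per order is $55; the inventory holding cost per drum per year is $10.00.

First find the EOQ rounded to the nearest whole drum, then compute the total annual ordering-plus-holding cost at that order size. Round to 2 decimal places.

2DS/H = 2·57,000·55/10 = 627,000.00
EOQ = √627,000.00 ≈ 791.83 → Q = 792 drums
Ordering: D/Q × S = 57,000/792 × $55 = $3,958.33
Holding:  Q/2 × H = 792/2 × $10 = $3,960.00
Total = $3,958.33 + $3,960.00 = $7,918.33

$7,918.33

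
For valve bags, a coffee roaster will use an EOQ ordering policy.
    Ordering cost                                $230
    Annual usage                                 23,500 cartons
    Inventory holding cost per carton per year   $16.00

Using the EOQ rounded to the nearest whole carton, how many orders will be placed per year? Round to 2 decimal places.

28.59 orders per year

2DS/H = 2·23,500·230/16 = 675,625.00
EOQ = √675,625.00 ≈ 821.96 → Q = 822
Orders per year = D/Q = 23,500 / 822 = 28.589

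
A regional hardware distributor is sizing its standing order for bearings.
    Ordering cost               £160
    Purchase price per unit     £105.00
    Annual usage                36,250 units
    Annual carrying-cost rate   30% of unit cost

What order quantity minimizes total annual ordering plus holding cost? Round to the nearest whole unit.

H = i·C = 0.3 × £105 = £31.5000 per unit-year
EOQ = √(2DS/H) = √(2 × 36,250 × 160 / 31.5)
    = √(368,253.97) ≈ 606.84

607 units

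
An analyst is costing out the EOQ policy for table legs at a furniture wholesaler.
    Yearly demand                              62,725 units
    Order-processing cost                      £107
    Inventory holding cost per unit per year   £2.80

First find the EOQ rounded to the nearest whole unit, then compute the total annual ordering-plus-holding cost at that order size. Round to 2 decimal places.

EOQ = √(2DS/H) = √(2 × 62,725 × 107 / 2.8)
    = √(4,793,982.14) ≈ 2,189.52 → Q = 2,190 units
Orders/yr = 62,725/2,190 = 28.642; ordering cost = 28.642 × £107 = £3,064.65
Average inventory = 2,190/2 = 1095; holding cost = 1095 × £2.8 = £3,066.00
Total = £3,064.65 + £3,066.00 = £6,130.65

£6,130.65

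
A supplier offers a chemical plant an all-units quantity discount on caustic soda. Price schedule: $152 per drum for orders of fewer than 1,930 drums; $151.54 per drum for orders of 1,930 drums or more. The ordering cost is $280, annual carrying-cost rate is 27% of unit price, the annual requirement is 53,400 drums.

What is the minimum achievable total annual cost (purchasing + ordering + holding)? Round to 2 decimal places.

$8,139,466.90

H₁ = 27%×$152 = $41.0400;  H₂ = 27%×$151.54 = $40.9158
EOQ₁ = √(2×53,400×280/41.0400) = 853.61  (< 1,930, feasible at tier 1)
EOQ₂ = √(2×53,400×280/40.9158) = 854.91  (< 1,930 → use Q = 1,930 at tier-2 price)
TC(tier 1 (EOQ₁), Q≈853.6) = $8,151,832.27
TC(tier 2, Q≈1,930.0) = $8,139,466.90
Minimum at tier 2: $8,139,466.90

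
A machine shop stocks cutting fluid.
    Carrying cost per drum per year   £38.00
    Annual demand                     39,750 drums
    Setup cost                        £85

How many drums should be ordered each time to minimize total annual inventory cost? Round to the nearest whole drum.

Optimal lot size Q* = (2 × 39,750 × £85 / £38)^½ ≈ 421.70

422 drums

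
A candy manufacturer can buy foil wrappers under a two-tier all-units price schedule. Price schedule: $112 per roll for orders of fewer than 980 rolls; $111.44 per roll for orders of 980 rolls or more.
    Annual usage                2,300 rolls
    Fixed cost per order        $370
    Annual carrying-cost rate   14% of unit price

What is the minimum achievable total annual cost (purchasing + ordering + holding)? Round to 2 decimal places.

H₁ = 14%×$112 = $15.6800;  H₂ = 14%×$111.44 = $15.6016
EOQ₁ = √(2×2,300×370/15.6800) = 329.46  (< 980, feasible at tier 1)
EOQ₂ = √(2×2,300×370/15.6016) = 330.29  (< 980 → use Q = 980 at tier-2 price)
TC(tier 1 (EOQ₁), Q≈329.5) = $262,765.98
TC(tier 2, Q≈980.0) = $264,825.15
Minimum at tier 1 (EOQ₁): $262,765.98

$262,765.98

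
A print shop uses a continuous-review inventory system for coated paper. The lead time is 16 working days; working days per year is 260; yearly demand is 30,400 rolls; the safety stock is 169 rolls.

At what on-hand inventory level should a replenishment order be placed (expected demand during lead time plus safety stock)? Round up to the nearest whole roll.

2,040 rolls

Daily demand d = 30,400 / 260 = 116.923 rolls/day
Demand during lead time = 116.923 × 16 = 1,870.77
Reorder point = 1,870.77 + 169 = 2,039.77 → round up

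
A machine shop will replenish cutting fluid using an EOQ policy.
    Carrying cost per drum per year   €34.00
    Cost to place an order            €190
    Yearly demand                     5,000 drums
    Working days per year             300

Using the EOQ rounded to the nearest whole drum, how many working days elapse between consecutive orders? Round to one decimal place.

EOQ = √(2DS/H) = √(2 × 5,000 × 190 / 34)
    = √(55,882.35) ≈ 236.39 → Q = 236 drums
Cycle time = (working days × Q)/D = (300 × 236) / 5,000 = 14.160 days

14.2 days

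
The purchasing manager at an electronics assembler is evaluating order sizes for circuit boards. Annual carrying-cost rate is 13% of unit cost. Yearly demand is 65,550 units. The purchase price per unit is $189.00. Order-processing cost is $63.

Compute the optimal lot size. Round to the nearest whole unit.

580 units

Carrying cost H = $189 × 13% = $24.5700/unit/yr
Optimal lot size Q* = (2 × 65,550 × $63 / $24.57)^½ ≈ 579.79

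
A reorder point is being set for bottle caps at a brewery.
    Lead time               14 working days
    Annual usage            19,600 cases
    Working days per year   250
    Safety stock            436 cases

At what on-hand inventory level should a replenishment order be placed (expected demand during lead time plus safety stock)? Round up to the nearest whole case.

Daily demand d = 19,600 / 250 = 78.400 cases/day
Demand during lead time = 78.400 × 14 = 1,097.60
Reorder point = 1,097.60 + 436 = 1,533.60 → round up

1,534 cases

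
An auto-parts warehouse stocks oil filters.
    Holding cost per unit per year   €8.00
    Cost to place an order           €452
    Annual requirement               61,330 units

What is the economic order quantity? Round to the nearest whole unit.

2,633 units

Q* = √(2·D·S / H) = √(2·61,330·452 / 8) = √6,930,290.0 ≈ 2,632.54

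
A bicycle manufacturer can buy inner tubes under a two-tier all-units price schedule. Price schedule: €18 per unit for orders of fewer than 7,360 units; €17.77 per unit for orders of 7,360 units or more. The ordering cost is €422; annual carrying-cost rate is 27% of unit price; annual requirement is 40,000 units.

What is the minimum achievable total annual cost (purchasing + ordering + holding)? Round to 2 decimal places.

H₁ = 27%×€18 = €4.8600;  H₂ = 27%×€17.77 = €4.7979
EOQ₁ = √(2×40,000×422/4.8600) = 2,635.62  (< 7,360, feasible at tier 1)
EOQ₂ = √(2×40,000×422/4.7979) = 2,652.62  (< 7,360 → use Q = 7,360 at tier-2 price)
TC(tier 1 (EOQ₁), Q≈2,635.6) = €732,809.12
TC(tier 2, Q≈7,360.0) = €730,749.75
Minimum at tier 2: €730,749.75

€730,749.75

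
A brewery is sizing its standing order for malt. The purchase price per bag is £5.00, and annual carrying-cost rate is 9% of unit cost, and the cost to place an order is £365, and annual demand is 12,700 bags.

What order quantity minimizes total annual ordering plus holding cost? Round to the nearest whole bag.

Holding cost per bag per year: H = 9% × £5 = £0.4500
2DS/H = 2·12,700·365/0.45 = 20,602,222.22
EOQ = √20,602,222.22 ≈ 4,538.97

4,539 bags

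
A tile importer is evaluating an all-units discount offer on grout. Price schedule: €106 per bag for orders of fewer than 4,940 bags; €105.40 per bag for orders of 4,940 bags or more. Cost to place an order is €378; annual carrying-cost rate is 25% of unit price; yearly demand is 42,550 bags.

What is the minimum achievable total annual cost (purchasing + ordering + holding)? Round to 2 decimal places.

€4,539,496.69

H₁ = 25%×€106 = €26.5000;  H₂ = 25%×€105.40 = €26.3500
EOQ₁ = √(2×42,550×378/26.5000) = 1,101.76  (< 4,940, feasible at tier 1)
EOQ₂ = √(2×42,550×378/26.3500) = 1,104.89  (< 4,940 → use Q = 4,940 at tier-2 price)
TC(tier 1 (EOQ₁), Q≈1,101.8) = €4,539,496.69
TC(tier 2, Q≈4,940.0) = €4,553,110.35
Minimum at tier 1 (EOQ₁): €4,539,496.69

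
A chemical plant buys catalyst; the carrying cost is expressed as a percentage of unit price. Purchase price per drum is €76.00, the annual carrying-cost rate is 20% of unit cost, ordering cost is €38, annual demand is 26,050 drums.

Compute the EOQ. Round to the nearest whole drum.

Carrying cost H = €76 × 20% = €15.2000/drum/yr
Optimal lot size Q* = (2 × 26,050 × €38 / €15.2)^½ ≈ 360.90

361 drums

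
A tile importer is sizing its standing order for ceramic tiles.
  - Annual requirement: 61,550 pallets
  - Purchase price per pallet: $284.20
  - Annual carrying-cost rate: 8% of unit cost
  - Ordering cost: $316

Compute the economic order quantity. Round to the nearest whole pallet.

1,308 pallets

Holding cost per pallet per year: H = 8% × $284.2 = $22.7360
2DS/H = 2·61,550·316/22.736 = 1,710,925.40
EOQ = √1,710,925.40 ≈ 1,308.02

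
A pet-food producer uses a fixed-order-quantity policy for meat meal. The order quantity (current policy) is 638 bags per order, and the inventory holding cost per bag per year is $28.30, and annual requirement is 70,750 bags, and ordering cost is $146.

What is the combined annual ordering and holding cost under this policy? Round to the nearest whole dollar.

Annual ordering cost = (D/Q)·S = (70,750/638) × 146 = $16,190.44
Annual holding cost  = (Q/2)·H = (638/2) × 28.3 = $9,027.70
Total = $16,190.44 + $9,027.70 = $25,218.14

$25,218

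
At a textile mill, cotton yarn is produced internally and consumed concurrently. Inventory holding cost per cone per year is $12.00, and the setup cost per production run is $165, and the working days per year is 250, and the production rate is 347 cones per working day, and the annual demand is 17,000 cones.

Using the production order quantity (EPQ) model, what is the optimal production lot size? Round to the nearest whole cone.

763 cones

Daily demand d = 17,000/250 = 68.000; p = 347; 1 − d/p = 0.80403
EPQ = √(2DS / (H(1 − d/p)))
    = √(2 × 17,000 × 165 / (12 × 0.80403)) ≈ 762.52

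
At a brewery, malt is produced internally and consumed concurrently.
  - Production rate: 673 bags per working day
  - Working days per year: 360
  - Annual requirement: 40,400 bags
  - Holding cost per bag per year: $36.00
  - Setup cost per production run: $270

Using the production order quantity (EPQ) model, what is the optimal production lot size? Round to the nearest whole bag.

Daily demand d = 40,400/360 = 112.222; p = 673; 1 − d/p = 0.83325
EPQ = √(2DS / (H(1 − d/p)))
    = √(2 × 40,400 × 270 / (36 × 0.83325)) ≈ 852.80

853 bags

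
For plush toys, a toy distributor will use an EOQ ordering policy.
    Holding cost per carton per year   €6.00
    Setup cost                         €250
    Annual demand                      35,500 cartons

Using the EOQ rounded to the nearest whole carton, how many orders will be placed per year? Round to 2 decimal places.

EOQ = √(2DS/H) = √(2 × 35,500 × 250 / 6)
    = √(2,958,333.33) ≈ 1,719.98 → Q = 1,720
Orders per year = D/Q = 35,500 / 1,720 = 20.640

20.64 orders per year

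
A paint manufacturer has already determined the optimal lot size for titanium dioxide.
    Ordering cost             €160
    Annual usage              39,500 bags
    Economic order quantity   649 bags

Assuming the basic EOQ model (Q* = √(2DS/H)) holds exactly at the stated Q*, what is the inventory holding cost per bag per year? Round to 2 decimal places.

EOQ relation: Q² = 2DS/H, so rearrange for the unknown.
H = 2DS / Q² = 2 × 39,500 × 160 / 649² = 30.0094

€30.01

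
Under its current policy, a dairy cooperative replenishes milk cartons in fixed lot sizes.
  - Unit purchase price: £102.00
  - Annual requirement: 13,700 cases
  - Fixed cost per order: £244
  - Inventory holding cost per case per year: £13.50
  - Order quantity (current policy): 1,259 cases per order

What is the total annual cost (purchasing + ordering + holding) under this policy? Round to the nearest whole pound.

£1,408,553

Annual ordering cost = (D/Q)·S = (13,700/1,259) × 244 = £2,655.12
Annual holding cost  = (Q/2)·H = (1,259/2) × 13.5 = £8,498.25
Purchase cost = D·C = 13,700 × 102 = £1,397,400.00
Total = £2,655.12 + £8,498.25 + £1,397,400.00 = £1,408,553.37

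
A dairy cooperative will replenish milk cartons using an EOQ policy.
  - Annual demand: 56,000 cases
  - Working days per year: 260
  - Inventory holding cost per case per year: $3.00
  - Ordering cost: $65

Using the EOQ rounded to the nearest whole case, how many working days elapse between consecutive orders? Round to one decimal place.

2DS/H = 2·56,000·65/3 = 2,426,666.67
EOQ = √2,426,666.67 ≈ 1,557.78 → Q = 1,558 cases
T = Q/D × 260 days = 1,558/56,000 × 260 = 7.234 days

7.2 days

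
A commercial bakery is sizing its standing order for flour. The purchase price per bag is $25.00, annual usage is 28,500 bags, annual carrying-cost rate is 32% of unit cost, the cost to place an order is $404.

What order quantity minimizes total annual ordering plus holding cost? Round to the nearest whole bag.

1,697 bags

H = i·C = 0.32 × $25 = $8.0000 per bag-year
EOQ = √(2DS/H) = √(2 × 28,500 × 404 / 8)
    = √(2,878,500.00) ≈ 1,696.61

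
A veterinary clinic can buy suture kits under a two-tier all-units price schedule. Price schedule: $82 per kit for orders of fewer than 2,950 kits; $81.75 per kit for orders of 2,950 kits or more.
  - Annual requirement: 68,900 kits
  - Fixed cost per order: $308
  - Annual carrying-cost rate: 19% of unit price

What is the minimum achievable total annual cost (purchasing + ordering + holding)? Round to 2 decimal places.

H₁ = 19%×$82 = $15.5800;  H₂ = 19%×$81.75 = $15.5325
EOQ₁ = √(2×68,900×308/15.5800) = 1,650.50  (< 2,950, feasible at tier 1)
EOQ₂ = √(2×68,900×308/15.5325) = 1,653.02  (< 2,950 → use Q = 2,950 at tier-2 price)
TC(tier 1 (EOQ₁), Q≈1,650.5) = $5,675,514.83
TC(tier 2, Q≈2,950.0) = $5,662,679.06
Minimum at tier 2: $5,662,679.06

$5,662,679.06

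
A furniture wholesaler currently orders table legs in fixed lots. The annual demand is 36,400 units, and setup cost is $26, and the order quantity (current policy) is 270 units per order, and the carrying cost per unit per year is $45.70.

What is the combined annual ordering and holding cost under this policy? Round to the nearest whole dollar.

$9,675

Orders/yr = 36,400/270 = 134.815; ordering cost = 134.815 × $26 = $3,505.19
Average inventory = 270/2 = 135; holding cost = 135 × $45.7 = $6,169.50
Total = $3,505.19 + $6,169.50 = $9,674.69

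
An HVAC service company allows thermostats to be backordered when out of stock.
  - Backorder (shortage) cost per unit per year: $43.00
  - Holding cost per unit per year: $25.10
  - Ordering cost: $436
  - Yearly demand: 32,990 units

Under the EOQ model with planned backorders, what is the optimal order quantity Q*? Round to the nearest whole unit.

1,347 units

Q* = √(2DS/H) · √((H + b)/b)
   = √(2 × 32,990 × 436 / 25.1) · √((25.1 + 43) / 43)
   = 1,070.564 × 1.2585 ≈ 1,347.26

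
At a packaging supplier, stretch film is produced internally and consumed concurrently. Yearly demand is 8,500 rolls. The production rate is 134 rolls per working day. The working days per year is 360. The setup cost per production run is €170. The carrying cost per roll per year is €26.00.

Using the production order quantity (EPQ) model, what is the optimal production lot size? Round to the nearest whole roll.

367 rolls

Daily demand d = 8,500/360 = 23.611; p = 134; 1 − d/p = 0.82380
EPQ = √(2DS / (H(1 − d/p)))
    = √(2 × 8,500 × 170 / (26 × 0.82380)) ≈ 367.33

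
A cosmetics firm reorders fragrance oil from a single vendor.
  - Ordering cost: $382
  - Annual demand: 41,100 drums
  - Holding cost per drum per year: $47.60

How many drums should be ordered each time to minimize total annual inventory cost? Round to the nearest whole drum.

812 drums

2DS/H = 2·41,100·382/47.6 = 659,672.27
EOQ = √659,672.27 ≈ 812.20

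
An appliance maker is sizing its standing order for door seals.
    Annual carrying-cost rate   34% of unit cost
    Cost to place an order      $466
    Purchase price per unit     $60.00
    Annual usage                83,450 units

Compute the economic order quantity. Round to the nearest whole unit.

1,953 units

H = i·C = 0.34 × $60 = $20.4000 per unit-year
2DS/H = 2·83,450·466/20.4 = 3,812,519.61
EOQ = √3,812,519.61 ≈ 1,952.57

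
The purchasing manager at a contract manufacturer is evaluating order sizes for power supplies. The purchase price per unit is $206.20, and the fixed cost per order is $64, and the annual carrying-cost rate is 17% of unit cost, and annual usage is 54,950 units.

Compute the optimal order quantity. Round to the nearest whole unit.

H = i·C = 0.17 × $206.2 = $35.0540 per unit-year
EOQ = √(2DS/H) = √(2 × 54,950 × 64 / 35.054)
    = √(200,650.43) ≈ 447.94

448 units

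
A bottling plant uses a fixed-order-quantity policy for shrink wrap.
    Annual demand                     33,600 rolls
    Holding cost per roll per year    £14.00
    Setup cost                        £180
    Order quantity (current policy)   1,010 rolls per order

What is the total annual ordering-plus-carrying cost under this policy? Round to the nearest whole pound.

£13,058

Ordering: D/Q × S = 33,600/1,010 × £180 = £5,988.12
Holding:  Q/2 × H = 1,010/2 × £14 = £7,070.00
Total = £5,988.12 + £7,070.00 = £13,058.12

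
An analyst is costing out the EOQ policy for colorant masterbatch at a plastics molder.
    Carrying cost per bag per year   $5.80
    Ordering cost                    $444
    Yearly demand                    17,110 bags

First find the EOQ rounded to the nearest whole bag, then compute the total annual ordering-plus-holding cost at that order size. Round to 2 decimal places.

$9,387.40

Q* = √(2·D·S / H) = √(2·17,110·444 / 5.8) = √2,619,600.0 ≈ 1,618.52 → Q = 1,619 bags
Ordering: D/Q × S = 17,110/1,619 × $444 = $4,692.30
Holding:  Q/2 × H = 1,619/2 × $5.8 = $4,695.10
Total = $4,692.30 + $4,695.10 = $9,387.40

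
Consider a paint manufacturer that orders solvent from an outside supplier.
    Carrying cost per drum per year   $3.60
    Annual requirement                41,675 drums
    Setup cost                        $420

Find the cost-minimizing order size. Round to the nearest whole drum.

3,118 drums

Optimal lot size Q* = (2 × 41,675 × $420 / $3.6)^½ ≈ 3,118.36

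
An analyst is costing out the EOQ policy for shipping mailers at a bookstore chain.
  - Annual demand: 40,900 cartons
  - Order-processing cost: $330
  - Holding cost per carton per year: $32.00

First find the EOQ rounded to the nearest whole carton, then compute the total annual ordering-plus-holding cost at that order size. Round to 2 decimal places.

$29,390.61

2DS/H = 2·40,900·330/32 = 843,562.50
EOQ = √843,562.50 ≈ 918.46 → Q = 918 cartons
Annual ordering cost = (D/Q)·S = (40,900/918) × 330 = $14,702.61
Annual holding cost  = (Q/2)·H = (918/2) × 32 = $14,688.00
Total = $14,702.61 + $14,688.00 = $29,390.61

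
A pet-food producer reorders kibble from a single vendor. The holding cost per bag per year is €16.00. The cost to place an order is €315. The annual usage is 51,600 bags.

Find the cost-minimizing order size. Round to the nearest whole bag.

EOQ = √(2DS/H) = √(2 × 51,600 × 315 / 16)
    = √(2,031,750.00) ≈ 1,425.39

1,425 bags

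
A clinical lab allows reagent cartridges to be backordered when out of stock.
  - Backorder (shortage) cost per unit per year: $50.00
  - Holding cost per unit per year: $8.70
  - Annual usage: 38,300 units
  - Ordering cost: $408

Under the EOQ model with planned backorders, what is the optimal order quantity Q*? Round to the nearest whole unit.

Q* = √(2DS/H) · √((H + b)/b)
   = √(2 × 38,300 × 408 / 8.7) · √((8.7 + 50) / 50)
   = 1,895.330 × 1.0835 ≈ 2,053.61

2,054 units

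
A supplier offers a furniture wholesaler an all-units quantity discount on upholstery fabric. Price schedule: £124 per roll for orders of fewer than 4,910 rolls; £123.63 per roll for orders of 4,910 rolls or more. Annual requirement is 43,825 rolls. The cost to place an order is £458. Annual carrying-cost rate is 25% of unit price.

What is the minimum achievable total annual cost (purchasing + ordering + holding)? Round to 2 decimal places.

H₁ = 25%×£124 = £31.0000;  H₂ = 25%×£123.63 = £30.9075
EOQ₁ = √(2×43,825×458/31.0000) = 1,137.96  (< 4,910, feasible at tier 1)
EOQ₂ = √(2×43,825×458/30.9075) = 1,139.66  (< 4,910 → use Q = 4,910 at tier-2 price)
TC(tier 1 (EOQ₁), Q≈1,138.0) = £5,469,576.83
TC(tier 2, Q≈4,910.0) = £5,498,050.62
Minimum at tier 1 (EOQ₁): £5,469,576.83

£5,469,576.83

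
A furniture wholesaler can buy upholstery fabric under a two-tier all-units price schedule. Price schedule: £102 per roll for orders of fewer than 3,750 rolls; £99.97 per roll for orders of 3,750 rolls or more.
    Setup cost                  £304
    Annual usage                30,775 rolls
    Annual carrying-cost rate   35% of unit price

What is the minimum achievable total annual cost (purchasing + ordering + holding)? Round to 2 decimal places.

H₁ = 35%×£102 = £35.7000;  H₂ = 35%×£99.97 = £34.9895
EOQ₁ = √(2×30,775×304/35.7000) = 723.96  (< 3,750, feasible at tier 1)
EOQ₂ = √(2×30,775×304/34.9895) = 731.28  (< 3,750 → use Q = 3,750 at tier-2 price)
TC(tier 1 (EOQ₁), Q≈724.0) = £3,164,895.50
TC(tier 2, Q≈3,750.0) = £3,144,676.89
Minimum at tier 2: £3,144,676.89

£3,144,676.89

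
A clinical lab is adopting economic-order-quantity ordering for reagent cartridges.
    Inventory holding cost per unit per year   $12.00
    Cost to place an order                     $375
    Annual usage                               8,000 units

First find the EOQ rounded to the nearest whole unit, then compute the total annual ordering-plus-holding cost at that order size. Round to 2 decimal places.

$8,485.28

EOQ = √(2DS/H) = √(2 × 8,000 × 375 / 12)
    = √(500,000.00) ≈ 707.11 → Q = 707 units
Ordering: D/Q × S = 8,000/707 × $375 = $4,243.28
Holding:  Q/2 × H = 707/2 × $12 = $4,242.00
Total = $4,243.28 + $4,242.00 = $8,485.28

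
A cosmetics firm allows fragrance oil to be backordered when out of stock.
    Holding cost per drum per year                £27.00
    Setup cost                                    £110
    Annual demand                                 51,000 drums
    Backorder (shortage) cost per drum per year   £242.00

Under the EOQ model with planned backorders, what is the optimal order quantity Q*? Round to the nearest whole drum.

Q* = √(2DS/H) · √((H + b)/b)
   = √(2 × 51,000 × 110 / 27) · √((27 + 242) / 242)
   = 644.636 × 1.0543 ≈ 679.65

680 drums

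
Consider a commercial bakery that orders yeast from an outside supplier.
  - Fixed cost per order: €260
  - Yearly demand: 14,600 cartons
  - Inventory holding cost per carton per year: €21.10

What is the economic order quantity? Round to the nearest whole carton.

600 cartons

Q* = √(2·D·S / H) = √(2·14,600·260 / 21.1) = √359,810.4 ≈ 599.84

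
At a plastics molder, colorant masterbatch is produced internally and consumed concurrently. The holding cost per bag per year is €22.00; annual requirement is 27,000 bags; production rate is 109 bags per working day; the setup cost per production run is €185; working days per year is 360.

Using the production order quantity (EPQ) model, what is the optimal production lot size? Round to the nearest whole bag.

1,207 bags

Daily demand d = 27,000/360 = 75.000; p = 109; 1 − d/p = 0.31193
EPQ = √(2DS / (H(1 − d/p)))
    = √(2 × 27,000 × 185 / (22 × 0.31193)) ≈ 1,206.55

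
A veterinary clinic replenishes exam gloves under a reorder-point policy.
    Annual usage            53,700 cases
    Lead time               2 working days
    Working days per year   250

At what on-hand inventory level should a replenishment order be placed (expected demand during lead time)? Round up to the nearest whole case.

Daily demand d = 53,700 / 250 = 214.800 cases/day
Demand during lead time = 214.800 × 2 = 429.60
Reorder point = 429.60 → round up

430 cases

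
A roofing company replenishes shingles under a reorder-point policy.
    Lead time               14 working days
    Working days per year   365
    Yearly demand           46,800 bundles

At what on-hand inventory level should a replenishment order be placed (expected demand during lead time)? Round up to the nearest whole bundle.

Daily demand d = 46,800 / 365 = 128.219 bundles/day
Demand during lead time = 128.219 × 14 = 1,795.07
Reorder point = 1,795.07 → round up

1,796 bundles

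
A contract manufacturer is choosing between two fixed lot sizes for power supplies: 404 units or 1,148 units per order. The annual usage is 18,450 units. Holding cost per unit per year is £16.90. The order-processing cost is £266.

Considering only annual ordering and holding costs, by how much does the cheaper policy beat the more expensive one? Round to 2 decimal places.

£1,585.97

Annual cost at Q: ordering D·S/Q plus holding Q·H/2.
TC(404) = (18,450/404)×266 + (404/2)×16.9 = £15,561.57
TC(1,148) = (18,450/1,148)×266 + (1,148/2)×16.9 = £13,975.60
|ΔTC| = |£15,561.57 − £13,975.60| = £1,585.97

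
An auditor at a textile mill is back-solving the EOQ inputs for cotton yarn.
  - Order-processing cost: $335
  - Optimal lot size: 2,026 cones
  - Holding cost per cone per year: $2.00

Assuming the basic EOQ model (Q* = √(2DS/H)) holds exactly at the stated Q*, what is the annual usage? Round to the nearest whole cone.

Since Q* = (2DS/H)^½, squaring gives Q*²·H = 2DS.
D = Q²H / (2S) = 2,026² × 2 / (2 × 335) = 12,252.76

12,253 cones per year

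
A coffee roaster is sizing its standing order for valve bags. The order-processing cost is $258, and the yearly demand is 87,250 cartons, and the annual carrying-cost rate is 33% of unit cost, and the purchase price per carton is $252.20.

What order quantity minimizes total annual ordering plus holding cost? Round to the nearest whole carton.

735 cartons

H = i·C = 0.33 × $252.2 = $83.2260 per carton-year
Optimal lot size Q* = (2 × 87,250 × $258 / $83.226)^½ ≈ 735.49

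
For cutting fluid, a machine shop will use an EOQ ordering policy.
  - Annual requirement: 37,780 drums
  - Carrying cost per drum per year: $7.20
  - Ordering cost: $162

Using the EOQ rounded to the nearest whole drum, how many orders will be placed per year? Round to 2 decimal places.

Optimal lot size Q* = (2 × 37,780 × $162 / $7.2)^½ ≈ 1,303.88 → Q = 1,304
Orders per year = D/Q = 37,780 / 1,304 = 28.972

28.97 orders per year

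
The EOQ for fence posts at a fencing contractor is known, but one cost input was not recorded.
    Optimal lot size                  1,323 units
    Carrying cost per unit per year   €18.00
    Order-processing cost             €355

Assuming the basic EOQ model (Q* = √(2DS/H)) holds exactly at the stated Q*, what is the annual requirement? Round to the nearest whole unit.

Since Q* = (2DS/H)^½, squaring gives Q*²·H = 2DS.
D = Q²H / (2S) = 1,323² × 18 / (2 × 355) = 44,374.54

44,375 units per year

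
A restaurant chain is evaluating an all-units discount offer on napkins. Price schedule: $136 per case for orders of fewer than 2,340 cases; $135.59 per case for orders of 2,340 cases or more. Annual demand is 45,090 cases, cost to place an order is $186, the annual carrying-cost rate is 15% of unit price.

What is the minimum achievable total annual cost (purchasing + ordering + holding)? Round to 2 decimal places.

H₁ = 15%×$136 = $20.4000;  H₂ = 15%×$135.59 = $20.3385
EOQ₁ = √(2×45,090×186/20.4000) = 906.77  (< 2,340, feasible at tier 1)
EOQ₂ = √(2×45,090×186/20.3385) = 908.14  (< 2,340 → use Q = 2,340 at tier-2 price)
TC(tier 1 (EOQ₁), Q≈906.8) = $6,150,738.08
TC(tier 2, Q≈2,340.0) = $6,141,133.22
Minimum at tier 2: $6,141,133.22

$6,141,133.22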